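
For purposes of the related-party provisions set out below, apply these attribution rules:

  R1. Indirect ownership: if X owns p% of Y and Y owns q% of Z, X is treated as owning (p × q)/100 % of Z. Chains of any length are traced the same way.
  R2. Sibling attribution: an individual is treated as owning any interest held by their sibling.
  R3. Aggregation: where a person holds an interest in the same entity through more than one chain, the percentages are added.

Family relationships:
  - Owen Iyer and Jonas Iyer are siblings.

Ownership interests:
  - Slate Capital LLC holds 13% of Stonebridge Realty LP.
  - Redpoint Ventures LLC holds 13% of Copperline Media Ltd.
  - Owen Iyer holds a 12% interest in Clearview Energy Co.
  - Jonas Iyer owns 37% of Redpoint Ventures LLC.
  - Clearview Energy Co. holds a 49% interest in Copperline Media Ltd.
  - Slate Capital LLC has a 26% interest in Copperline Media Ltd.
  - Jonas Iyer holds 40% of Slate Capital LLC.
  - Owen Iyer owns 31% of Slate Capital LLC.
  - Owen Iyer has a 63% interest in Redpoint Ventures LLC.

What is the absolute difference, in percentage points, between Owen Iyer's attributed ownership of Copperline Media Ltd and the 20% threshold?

By sibling attribution (R2), Owen Iyer is treated as also owning Jonas Iyer's interest in Slate Capital LLC, giving 31% + 40% = 71%.
By sibling attribution (R2), Owen Iyer is treated as also owning Jonas Iyer's interest in Redpoint Ventures LLC, giving 63% + 37% = 100%.
Chain via Slate Capital LLC (R1): 71% × 26% = 18.46% of Copperline Media Ltd.
Chain via Clearview Energy Co. (R1): 12% × 49% = 5.88% of Copperline Media Ltd.
Chain via Redpoint Ventures LLC (R1): 100% × 13% = 13% of Copperline Media Ltd.
Aggregating (R3): 18.46% + 5.88% + 13% = 37.34%.
37.34% exceeds the 20% threshold by 17.34 percentage points.

17.34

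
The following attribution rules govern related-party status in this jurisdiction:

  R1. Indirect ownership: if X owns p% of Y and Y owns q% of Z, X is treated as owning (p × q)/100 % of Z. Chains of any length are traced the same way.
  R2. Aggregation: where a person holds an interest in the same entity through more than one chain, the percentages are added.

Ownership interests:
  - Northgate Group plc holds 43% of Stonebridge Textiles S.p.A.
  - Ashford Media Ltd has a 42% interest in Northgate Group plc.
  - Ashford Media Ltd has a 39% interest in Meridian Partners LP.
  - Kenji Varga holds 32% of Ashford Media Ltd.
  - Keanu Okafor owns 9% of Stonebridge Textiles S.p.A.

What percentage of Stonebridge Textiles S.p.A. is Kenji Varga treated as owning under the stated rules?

Chain via Ashford Media Ltd → Northgate Group plc (R1): 32% × 42% × 43% = 5.7792% of Stonebridge Textiles S.p.A.

5.7792%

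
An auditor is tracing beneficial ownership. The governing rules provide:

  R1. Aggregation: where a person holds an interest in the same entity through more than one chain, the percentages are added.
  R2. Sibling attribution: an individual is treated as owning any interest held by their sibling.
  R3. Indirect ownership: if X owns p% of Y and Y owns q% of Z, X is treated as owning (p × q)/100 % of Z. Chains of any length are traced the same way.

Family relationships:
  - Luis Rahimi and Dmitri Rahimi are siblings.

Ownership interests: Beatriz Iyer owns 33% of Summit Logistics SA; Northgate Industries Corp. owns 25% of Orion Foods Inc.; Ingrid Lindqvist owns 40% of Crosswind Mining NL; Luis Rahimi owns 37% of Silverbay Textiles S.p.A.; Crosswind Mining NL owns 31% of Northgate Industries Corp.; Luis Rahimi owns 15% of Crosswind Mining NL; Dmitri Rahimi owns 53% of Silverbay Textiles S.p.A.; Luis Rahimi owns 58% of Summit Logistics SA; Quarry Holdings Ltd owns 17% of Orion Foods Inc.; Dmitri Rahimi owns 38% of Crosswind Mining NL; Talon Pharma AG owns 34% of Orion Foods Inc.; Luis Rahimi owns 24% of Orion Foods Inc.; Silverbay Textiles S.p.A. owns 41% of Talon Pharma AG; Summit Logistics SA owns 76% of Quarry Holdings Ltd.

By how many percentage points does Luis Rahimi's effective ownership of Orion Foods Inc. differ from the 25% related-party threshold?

23.1471

By sibling attribution (R2), Luis Rahimi is treated as also owning Dmitri Rahimi's interest in Crosswind Mining NL, giving 15% + 38% = 53%.
By sibling attribution (R2), Luis Rahimi is treated as also owning Dmitri Rahimi's interest in Silverbay Textiles S.p.A, giving 37% + 53% = 90%.
Chain via Crosswind Mining NL → Northgate Industries Corp. (R3): 53% × 31% × 25% = 4.1075% of Orion Foods Inc.
Chain via Silverbay Textiles S.p.A. → Talon Pharma AG (R3): 90% × 41% × 34% = 12.546% of Orion Foods Inc.
Chain via Summit Logistics SA → Quarry Holdings Ltd (R3): 58% × 76% × 17% = 7.4936% of Orion Foods Inc.
Direct interest in Orion Foods Inc: 24%.
Aggregating (R1): 4.1075% + 12.546% + 7.4936% + 24% = 48.1471%.
48.1471% exceeds the 25% threshold by 23.1471 percentage points.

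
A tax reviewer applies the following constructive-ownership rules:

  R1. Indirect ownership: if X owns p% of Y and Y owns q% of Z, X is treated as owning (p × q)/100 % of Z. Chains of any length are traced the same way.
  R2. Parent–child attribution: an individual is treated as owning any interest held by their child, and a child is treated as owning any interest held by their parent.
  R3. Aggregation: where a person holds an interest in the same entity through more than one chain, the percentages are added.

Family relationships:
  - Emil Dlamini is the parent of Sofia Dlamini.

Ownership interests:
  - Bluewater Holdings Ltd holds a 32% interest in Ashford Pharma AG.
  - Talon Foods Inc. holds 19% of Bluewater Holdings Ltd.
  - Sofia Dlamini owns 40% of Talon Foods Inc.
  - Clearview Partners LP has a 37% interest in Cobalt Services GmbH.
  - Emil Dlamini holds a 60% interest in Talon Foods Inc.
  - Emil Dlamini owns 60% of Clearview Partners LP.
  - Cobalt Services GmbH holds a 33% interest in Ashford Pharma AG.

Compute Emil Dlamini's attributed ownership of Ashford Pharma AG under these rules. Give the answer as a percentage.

13.406%

By parent–child attribution (R2), Emil Dlamini is treated as also owning Sofia Dlamini's interest in Talon Foods Inc, giving 60% + 40% = 100%.
Chain via Talon Foods Inc. → Bluewater Holdings Ltd (R1): 100% × 19% × 32% = 6.08% of Ashford Pharma AG.
Chain via Clearview Partners LP → Cobalt Services GmbH (R1): 60% × 37% × 33% = 7.326% of Ashford Pharma AG.
Aggregating (R3): 6.08% + 7.326% = 13.406%.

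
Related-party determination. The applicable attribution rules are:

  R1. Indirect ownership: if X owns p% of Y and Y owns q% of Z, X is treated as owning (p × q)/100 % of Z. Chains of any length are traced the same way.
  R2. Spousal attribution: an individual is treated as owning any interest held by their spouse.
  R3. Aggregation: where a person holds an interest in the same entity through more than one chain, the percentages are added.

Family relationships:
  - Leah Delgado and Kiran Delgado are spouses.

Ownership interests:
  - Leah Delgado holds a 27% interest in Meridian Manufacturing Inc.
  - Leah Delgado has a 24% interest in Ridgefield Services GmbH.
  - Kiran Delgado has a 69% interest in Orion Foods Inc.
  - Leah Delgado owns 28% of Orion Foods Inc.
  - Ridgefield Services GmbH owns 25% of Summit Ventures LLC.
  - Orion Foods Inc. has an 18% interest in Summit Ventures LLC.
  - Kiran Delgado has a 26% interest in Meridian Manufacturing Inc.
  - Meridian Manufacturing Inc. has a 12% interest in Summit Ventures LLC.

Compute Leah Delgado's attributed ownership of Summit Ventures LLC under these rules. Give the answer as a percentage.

29.82%

By spousal attribution (R2), Leah Delgado is treated as also owning Kiran Delgado's interest in Orion Foods Inc, giving 28% + 69% = 97%.
By spousal attribution (R2), Leah Delgado is treated as also owning Kiran Delgado's interest in Meridian Manufacturing Inc, giving 27% + 26% = 53%.
Chain via Orion Foods Inc. (R1): 97% × 18% = 17.46% of Summit Ventures LLC.
Chain via Meridian Manufacturing Inc. (R1): 53% × 12% = 6.36% of Summit Ventures LLC.
Chain via Ridgefield Services GmbH (R1): 24% × 25% = 6% of Summit Ventures LLC.
Aggregating (R3): 17.46% + 6.36% + 6% = 29.82%.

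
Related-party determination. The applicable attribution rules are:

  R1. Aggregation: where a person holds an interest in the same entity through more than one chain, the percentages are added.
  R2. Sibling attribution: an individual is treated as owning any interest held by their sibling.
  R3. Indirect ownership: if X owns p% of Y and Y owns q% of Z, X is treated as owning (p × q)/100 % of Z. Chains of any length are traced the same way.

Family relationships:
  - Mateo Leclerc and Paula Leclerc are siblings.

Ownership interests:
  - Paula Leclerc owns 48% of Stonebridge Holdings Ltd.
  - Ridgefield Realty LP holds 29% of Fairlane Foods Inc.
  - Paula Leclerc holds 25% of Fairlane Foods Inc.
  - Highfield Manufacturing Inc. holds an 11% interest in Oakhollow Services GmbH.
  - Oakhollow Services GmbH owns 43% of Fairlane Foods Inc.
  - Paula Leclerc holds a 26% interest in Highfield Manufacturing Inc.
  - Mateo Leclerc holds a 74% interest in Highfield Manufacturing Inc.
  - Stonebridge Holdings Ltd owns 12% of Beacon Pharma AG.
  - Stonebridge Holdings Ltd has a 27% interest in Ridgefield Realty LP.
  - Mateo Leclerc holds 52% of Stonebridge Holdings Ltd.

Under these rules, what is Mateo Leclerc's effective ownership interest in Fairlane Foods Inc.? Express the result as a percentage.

37.56%

By sibling attribution (R2), Mateo Leclerc is treated as also owning Paula Leclerc's interest in Stonebridge Holdings Ltd, giving 52% + 48% = 100%.
By sibling attribution (R2), Mateo Leclerc is treated as also owning Paula Leclerc's interest in Highfield Manufacturing Inc, giving 74% + 26% = 100%.
By sibling attribution (R2), Mateo Leclerc is treated as owning Paula Leclerc's 25% interest in Fairlane Foods Inc.
Chain via Stonebridge Holdings Ltd → Ridgefield Realty LP (R3): 100% × 27% × 29% = 7.83% of Fairlane Foods Inc.
Chain via Highfield Manufacturing Inc. → Oakhollow Services GmbH (R3): 100% × 11% × 43% = 4.73% of Fairlane Foods Inc.
Direct interest in Fairlane Foods Inc: 25%.
Aggregating (R1): 7.83% + 4.73% + 25% = 37.56%.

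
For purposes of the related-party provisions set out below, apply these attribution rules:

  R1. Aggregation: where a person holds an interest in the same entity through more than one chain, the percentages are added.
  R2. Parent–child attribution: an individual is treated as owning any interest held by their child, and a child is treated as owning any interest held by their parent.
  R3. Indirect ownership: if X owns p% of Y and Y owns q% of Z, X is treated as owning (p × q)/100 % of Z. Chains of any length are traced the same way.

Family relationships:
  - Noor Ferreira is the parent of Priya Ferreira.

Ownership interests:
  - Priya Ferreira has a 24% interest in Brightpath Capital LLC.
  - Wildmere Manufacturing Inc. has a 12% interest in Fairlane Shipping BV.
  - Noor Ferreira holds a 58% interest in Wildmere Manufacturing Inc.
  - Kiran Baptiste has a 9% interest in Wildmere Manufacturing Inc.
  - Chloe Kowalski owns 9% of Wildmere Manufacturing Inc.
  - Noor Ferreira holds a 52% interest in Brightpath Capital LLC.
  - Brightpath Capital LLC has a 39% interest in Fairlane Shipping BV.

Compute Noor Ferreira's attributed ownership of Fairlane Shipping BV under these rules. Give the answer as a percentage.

By parent–child attribution (R2), Noor Ferreira is treated as also owning Priya Ferreira's interest in Brightpath Capital LLC, giving 52% + 24% = 76%.
Chain via Brightpath Capital LLC (R3): 76% × 39% = 29.64% of Fairlane Shipping BV.
Chain via Wildmere Manufacturing Inc. (R3): 58% × 12% = 6.96% of Fairlane Shipping BV.
Aggregating (R1): 29.64% + 6.96% = 36.6%.

36.6%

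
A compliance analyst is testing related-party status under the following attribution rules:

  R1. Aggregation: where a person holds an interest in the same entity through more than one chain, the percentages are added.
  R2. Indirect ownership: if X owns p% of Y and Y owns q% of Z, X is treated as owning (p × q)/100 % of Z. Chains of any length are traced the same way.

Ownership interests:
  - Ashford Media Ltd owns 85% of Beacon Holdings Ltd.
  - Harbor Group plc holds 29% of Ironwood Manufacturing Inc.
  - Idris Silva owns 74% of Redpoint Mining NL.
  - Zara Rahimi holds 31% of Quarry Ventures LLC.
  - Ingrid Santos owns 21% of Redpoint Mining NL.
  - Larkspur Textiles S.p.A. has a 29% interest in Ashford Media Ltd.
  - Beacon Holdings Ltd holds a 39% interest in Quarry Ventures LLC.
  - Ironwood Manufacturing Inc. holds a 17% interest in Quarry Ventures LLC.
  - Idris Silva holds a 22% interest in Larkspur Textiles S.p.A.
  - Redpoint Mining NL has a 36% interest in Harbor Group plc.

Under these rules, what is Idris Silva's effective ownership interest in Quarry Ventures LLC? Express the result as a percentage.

Chain via Redpoint Mining NL → Harbor Group plc → Ironwood Manufacturing Inc. (R2): 74% × 36% × 29% × 17% = 1.313352% of Quarry Ventures LLC.
Chain via Larkspur Textiles S.p.A. → Ashford Media Ltd → Beacon Holdings Ltd (R2): 22% × 29% × 85% × 39% = 2.11497% of Quarry Ventures LLC.
Aggregating (R1): 1.313352% + 2.11497% = 3.428322%.

3.428322%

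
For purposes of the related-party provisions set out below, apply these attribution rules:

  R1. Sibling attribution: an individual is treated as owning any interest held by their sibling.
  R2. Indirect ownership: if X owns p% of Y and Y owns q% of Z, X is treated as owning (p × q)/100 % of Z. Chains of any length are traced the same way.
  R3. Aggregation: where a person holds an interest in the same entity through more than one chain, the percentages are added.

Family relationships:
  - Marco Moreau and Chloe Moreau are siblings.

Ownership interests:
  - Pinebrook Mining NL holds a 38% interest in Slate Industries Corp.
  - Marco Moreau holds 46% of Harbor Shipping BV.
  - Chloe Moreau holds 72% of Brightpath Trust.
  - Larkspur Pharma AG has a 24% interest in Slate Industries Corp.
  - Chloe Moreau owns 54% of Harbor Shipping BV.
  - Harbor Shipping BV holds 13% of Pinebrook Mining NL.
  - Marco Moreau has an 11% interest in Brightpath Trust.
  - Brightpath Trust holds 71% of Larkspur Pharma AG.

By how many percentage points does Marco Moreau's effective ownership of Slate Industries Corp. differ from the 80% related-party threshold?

60.9168

By sibling attribution (R1), Marco Moreau is treated as also owning Chloe Moreau's interest in Harbor Shipping BV, giving 46% + 54% = 100%.
By sibling attribution (R1), Marco Moreau is treated as also owning Chloe Moreau's interest in Brightpath Trust, giving 11% + 72% = 83%.
Chain via Harbor Shipping BV → Pinebrook Mining NL (R2): 100% × 13% × 38% = 4.94% of Slate Industries Corp.
Chain via Brightpath Trust → Larkspur Pharma AG (R2): 83% × 71% × 24% = 14.1432% of Slate Industries Corp.
Aggregating (R3): 4.94% + 14.1432% = 19.0832%.
19.0832% falls short of the 80% threshold by 60.9168 percentage points.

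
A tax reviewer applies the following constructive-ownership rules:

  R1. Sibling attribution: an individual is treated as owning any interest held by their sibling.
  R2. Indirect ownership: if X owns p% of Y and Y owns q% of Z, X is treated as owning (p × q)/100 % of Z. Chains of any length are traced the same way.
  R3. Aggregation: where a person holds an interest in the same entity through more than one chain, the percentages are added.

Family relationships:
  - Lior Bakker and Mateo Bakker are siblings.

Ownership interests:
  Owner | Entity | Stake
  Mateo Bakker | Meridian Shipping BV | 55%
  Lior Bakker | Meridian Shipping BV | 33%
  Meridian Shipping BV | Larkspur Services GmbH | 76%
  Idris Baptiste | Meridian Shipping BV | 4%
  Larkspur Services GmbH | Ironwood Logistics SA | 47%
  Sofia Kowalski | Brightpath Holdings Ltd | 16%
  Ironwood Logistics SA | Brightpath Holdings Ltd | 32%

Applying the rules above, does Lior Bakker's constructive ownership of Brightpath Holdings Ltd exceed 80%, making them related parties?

By sibling attribution (R1), Lior Bakker is treated as also owning Mateo Bakker's interest in Meridian Shipping BV, giving 33% + 55% = 88%.
Chain via Meridian Shipping BV → Larkspur Services GmbH → Ironwood Logistics SA (R2): 88% × 76% × 47% × 32% = 10.058752% of Brightpath Holdings Ltd.
10.058752% does not exceed the 80% threshold, so Lior is not a related party to Brightpath Holdings Ltd.

No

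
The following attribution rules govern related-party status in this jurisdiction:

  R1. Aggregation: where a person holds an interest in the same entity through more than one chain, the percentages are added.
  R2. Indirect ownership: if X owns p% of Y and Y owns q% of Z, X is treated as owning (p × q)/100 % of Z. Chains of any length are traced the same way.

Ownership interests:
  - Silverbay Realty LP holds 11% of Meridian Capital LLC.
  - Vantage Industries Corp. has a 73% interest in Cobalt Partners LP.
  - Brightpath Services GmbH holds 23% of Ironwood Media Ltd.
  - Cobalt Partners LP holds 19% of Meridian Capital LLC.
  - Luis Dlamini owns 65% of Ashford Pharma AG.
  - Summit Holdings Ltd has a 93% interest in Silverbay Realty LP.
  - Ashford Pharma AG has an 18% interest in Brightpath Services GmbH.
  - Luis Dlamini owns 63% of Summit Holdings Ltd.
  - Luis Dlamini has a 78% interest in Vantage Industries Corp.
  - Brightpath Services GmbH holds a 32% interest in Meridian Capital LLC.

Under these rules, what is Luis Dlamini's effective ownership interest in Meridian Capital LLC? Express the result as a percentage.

21.0075%

Chain via Vantage Industries Corp. → Cobalt Partners LP (R2): 78% × 73% × 19% = 10.8186% of Meridian Capital LLC.
Chain via Summit Holdings Ltd → Silverbay Realty LP (R2): 63% × 93% × 11% = 6.4449% of Meridian Capital LLC.
Chain via Ashford Pharma AG → Brightpath Services GmbH (R2): 65% × 18% × 32% = 3.744% of Meridian Capital LLC.
Aggregating (R1): 10.8186% + 6.4449% + 3.744% = 21.0075%.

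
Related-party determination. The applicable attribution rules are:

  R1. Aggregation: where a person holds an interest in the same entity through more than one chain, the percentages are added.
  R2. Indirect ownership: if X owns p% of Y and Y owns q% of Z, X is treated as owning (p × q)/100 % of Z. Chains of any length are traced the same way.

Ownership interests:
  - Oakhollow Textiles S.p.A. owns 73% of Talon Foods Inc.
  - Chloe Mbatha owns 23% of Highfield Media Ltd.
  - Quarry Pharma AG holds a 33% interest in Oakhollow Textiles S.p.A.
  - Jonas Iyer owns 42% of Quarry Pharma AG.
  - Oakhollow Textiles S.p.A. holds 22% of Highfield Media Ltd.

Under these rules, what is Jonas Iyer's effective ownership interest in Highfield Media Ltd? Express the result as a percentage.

Chain via Quarry Pharma AG → Oakhollow Textiles S.p.A. (R2): 42% × 33% × 22% = 3.0492% of Highfield Media Ltd.

3.0492%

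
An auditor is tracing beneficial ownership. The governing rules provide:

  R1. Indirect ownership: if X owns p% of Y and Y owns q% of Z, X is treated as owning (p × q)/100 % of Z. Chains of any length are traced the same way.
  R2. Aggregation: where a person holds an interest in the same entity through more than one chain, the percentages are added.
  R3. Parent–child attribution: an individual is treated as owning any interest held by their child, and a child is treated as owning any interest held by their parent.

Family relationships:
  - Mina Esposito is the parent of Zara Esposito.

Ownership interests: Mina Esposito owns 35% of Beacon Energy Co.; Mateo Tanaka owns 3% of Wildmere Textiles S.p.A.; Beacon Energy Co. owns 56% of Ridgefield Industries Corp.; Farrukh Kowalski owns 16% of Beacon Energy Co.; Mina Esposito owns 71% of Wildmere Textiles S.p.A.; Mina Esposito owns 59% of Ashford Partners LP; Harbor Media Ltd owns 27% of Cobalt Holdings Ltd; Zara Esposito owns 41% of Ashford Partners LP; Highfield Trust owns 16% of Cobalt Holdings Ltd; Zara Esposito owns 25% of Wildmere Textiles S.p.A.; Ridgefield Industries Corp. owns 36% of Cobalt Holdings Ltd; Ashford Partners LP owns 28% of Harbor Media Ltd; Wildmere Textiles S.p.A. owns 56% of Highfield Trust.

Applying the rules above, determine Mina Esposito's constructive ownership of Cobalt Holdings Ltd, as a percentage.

By parent–child attribution (R3), Mina Esposito is treated as also owning Zara Esposito's interest in Wildmere Textiles S.p.A, giving 71% + 25% = 96%.
By parent–child attribution (R3), Mina Esposito is treated as also owning Zara Esposito's interest in Ashford Partners LP, giving 59% + 41% = 100%.
Chain via Beacon Energy Co. → Ridgefield Industries Corp. (R1): 35% × 56% × 36% = 7.056% of Cobalt Holdings Ltd.
Chain via Wildmere Textiles S.p.A. → Highfield Trust (R1): 96% × 56% × 16% = 8.6016% of Cobalt Holdings Ltd.
Chain via Ashford Partners LP → Harbor Media Ltd (R1): 100% × 28% × 27% = 7.56% of Cobalt Holdings Ltd.
Aggregating (R2): 7.056% + 8.6016% + 7.56% = 23.2176%.

23.2176%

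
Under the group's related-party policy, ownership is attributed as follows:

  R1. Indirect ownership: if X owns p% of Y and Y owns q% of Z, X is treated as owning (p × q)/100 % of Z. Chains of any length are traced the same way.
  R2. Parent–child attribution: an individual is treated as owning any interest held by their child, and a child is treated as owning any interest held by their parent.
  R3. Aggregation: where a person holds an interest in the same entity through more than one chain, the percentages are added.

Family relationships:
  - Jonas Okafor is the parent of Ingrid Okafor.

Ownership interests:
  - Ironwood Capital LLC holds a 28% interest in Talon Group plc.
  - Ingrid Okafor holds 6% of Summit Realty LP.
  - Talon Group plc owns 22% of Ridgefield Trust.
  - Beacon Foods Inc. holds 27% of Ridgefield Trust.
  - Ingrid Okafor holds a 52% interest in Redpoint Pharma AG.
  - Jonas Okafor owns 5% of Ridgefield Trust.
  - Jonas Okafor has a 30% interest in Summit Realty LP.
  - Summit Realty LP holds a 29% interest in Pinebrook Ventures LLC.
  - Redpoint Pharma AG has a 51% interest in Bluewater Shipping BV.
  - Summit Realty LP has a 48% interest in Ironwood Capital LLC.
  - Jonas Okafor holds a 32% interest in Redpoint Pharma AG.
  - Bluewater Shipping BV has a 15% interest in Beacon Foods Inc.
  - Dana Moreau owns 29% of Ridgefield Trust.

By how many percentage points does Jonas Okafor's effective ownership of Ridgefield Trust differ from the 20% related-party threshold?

By parent–child attribution (R2), Jonas Okafor is treated as also owning Ingrid Okafor's interest in Summit Realty LP, giving 30% + 6% = 36%.
By parent–child attribution (R2), Jonas Okafor is treated as also owning Ingrid Okafor's interest in Redpoint Pharma AG, giving 32% + 52% = 84%.
Chain via Summit Realty LP → Ironwood Capital LLC → Talon Group plc (R1): 36% × 48% × 28% × 22% = 1.064448% of Ridgefield Trust.
Chain via Redpoint Pharma AG → Bluewater Shipping BV → Beacon Foods Inc. (R1): 84% × 51% × 15% × 27% = 1.73502% of Ridgefield Trust.
Direct interest in Ridgefield Trust: 5%.
Aggregating (R3): 1.064448% + 1.73502% + 5% = 7.799468%.
7.799468% falls short of the 20% threshold by 12.200532 percentage points.

12.200532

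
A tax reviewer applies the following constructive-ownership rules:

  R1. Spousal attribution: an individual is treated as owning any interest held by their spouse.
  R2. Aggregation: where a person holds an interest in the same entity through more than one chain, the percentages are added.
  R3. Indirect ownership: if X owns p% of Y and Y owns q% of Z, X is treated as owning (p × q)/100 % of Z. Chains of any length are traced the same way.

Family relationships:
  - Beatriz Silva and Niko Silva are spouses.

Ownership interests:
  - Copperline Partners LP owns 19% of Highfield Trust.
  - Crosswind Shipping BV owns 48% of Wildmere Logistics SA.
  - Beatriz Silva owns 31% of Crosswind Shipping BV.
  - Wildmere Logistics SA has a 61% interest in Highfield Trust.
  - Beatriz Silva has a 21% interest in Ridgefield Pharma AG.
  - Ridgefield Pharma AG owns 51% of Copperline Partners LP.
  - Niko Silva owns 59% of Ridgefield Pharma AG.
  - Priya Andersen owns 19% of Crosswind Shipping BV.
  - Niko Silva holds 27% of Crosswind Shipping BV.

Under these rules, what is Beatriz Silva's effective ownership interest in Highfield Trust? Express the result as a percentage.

24.7344%

By spousal attribution (R1), Beatriz Silva is treated as also owning Niko Silva's interest in Crosswind Shipping BV, giving 31% + 27% = 58%.
By spousal attribution (R1), Beatriz Silva is treated as also owning Niko Silva's interest in Ridgefield Pharma AG, giving 21% + 59% = 80%.
Chain via Crosswind Shipping BV → Wildmere Logistics SA (R3): 58% × 48% × 61% = 16.9824% of Highfield Trust.
Chain via Ridgefield Pharma AG → Copperline Partners LP (R3): 80% × 51% × 19% = 7.752% of Highfield Trust.
Aggregating (R2): 16.9824% + 7.752% = 24.7344%.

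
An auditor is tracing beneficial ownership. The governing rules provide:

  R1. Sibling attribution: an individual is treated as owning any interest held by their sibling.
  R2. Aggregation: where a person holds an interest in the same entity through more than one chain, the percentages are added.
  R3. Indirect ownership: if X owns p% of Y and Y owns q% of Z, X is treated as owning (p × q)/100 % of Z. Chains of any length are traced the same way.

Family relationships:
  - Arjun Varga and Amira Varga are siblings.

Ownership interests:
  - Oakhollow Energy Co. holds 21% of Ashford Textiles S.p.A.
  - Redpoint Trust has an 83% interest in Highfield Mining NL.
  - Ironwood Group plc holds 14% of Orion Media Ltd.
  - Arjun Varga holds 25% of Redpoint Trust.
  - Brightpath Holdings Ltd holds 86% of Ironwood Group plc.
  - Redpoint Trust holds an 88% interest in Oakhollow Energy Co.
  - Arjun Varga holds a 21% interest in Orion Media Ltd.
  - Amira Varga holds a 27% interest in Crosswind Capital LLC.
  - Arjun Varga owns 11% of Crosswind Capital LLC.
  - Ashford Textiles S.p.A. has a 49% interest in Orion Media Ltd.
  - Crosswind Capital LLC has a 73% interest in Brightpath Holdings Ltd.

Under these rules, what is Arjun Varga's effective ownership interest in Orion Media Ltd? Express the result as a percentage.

By sibling attribution (R1), Arjun Varga is treated as also owning Amira Varga's interest in Crosswind Capital LLC, giving 11% + 27% = 38%.
Chain via Redpoint Trust → Oakhollow Energy Co. → Ashford Textiles S.p.A. (R3): 25% × 88% × 21% × 49% = 2.2638% of Orion Media Ltd.
Chain via Crosswind Capital LLC → Brightpath Holdings Ltd → Ironwood Group plc (R3): 38% × 73% × 86% × 14% = 3.339896% of Orion Media Ltd.
Direct interest in Orion Media Ltd: 21%.
Aggregating (R2): 2.2638% + 3.339896% + 21% = 26.603696%.

26.603696%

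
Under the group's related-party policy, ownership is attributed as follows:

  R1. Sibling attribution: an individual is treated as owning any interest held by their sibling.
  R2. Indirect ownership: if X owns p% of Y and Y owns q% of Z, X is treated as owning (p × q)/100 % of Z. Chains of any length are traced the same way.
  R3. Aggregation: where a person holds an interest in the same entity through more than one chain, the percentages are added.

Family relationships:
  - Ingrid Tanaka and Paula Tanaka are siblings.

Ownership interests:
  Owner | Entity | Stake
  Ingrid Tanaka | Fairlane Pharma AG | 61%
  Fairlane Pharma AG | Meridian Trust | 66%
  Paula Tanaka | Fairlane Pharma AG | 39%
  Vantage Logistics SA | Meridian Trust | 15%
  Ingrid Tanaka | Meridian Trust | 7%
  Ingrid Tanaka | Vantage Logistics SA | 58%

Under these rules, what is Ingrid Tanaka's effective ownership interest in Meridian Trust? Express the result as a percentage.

81.7%

By sibling attribution (R1), Ingrid Tanaka is treated as also owning Paula Tanaka's interest in Fairlane Pharma AG, giving 61% + 39% = 100%.
Chain via Fairlane Pharma AG (R2): 100% × 66% = 66% of Meridian Trust.
Chain via Vantage Logistics SA (R2): 58% × 15% = 8.7% of Meridian Trust.
Direct interest in Meridian Trust: 7%.
Aggregating (R3): 66% + 8.7% + 7% = 81.7%.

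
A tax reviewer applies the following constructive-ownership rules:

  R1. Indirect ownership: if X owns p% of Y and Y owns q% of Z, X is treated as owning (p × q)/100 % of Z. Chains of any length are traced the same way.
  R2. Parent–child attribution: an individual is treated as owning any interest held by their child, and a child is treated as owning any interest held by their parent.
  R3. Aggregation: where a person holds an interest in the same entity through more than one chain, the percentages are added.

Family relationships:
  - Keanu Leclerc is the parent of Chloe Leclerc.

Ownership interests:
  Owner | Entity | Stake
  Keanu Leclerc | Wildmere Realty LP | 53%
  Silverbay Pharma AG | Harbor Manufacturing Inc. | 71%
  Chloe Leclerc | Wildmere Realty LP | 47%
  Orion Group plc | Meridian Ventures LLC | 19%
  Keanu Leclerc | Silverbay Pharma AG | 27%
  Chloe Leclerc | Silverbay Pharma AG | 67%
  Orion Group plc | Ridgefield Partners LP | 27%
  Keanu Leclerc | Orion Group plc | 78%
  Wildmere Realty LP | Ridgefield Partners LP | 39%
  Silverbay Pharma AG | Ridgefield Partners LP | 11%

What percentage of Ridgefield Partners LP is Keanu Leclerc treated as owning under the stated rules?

By parent–child attribution (R2), Keanu Leclerc is treated as also owning Chloe Leclerc's interest in Wildmere Realty LP, giving 53% + 47% = 100%.
By parent–child attribution (R2), Keanu Leclerc is treated as also owning Chloe Leclerc's interest in Silverbay Pharma AG, giving 27% + 67% = 94%.
Chain via Wildmere Realty LP (R1): 100% × 39% = 39% of Ridgefield Partners LP.
Chain via Silverbay Pharma AG (R1): 94% × 11% = 10.34% of Ridgefield Partners LP.
Chain via Orion Group plc (R1): 78% × 27% = 21.06% of Ridgefield Partners LP.
Aggregating (R3): 39% + 10.34% + 21.06% = 70.4%.

70.4%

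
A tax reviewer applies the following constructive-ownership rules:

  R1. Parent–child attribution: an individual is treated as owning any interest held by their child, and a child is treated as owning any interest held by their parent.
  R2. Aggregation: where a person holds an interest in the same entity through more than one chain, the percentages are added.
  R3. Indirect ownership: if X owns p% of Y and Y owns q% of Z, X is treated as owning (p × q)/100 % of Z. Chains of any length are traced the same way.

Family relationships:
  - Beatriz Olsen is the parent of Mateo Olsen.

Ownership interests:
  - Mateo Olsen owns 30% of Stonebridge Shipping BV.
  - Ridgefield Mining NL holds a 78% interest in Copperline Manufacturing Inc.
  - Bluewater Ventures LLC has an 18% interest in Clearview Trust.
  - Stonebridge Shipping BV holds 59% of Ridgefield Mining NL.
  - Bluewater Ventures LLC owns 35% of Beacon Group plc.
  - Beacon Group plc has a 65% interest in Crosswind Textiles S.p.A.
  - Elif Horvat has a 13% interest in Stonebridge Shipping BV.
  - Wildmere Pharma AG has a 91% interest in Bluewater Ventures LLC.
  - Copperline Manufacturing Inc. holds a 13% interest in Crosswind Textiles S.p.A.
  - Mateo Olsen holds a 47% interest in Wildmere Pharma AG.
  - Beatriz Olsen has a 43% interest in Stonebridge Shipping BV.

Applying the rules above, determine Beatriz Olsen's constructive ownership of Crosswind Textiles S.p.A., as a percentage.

By parent–child attribution (R1), Beatriz Olsen is treated as also owning Mateo Olsen's interest in Stonebridge Shipping BV, giving 43% + 30% = 73%.
By parent–child attribution (R1), Beatriz Olsen is treated as owning Mateo Olsen's 47% interest in Wildmere Pharma AG.
Chain via Stonebridge Shipping BV → Ridgefield Mining NL → Copperline Manufacturing Inc. (R3): 73% × 59% × 78% × 13% = 4.367298% of Crosswind Textiles S.p.A.
Chain via Wildmere Pharma AG → Bluewater Ventures LLC → Beacon Group plc (R3): 47% × 91% × 35% × 65% = 9.730175% of Crosswind Textiles S.p.A.
Aggregating (R2): 4.367298% + 9.730175% = 14.097473%.

14.097473%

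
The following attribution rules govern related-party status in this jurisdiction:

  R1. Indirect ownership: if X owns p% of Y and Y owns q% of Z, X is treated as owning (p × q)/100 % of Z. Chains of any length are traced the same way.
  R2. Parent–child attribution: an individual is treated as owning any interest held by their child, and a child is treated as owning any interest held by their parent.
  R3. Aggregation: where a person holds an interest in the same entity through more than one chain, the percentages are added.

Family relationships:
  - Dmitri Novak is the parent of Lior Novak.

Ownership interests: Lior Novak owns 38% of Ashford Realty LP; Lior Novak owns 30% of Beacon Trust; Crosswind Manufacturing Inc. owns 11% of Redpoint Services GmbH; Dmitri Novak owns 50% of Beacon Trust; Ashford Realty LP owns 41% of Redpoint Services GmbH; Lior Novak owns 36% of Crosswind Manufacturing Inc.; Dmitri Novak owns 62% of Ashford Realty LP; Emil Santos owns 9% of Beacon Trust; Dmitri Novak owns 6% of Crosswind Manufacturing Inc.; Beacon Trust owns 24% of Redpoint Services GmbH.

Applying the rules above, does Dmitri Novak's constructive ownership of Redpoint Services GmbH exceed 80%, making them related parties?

No

By parent–child attribution (R2), Dmitri Novak is treated as also owning Lior Novak's interest in Crosswind Manufacturing Inc, giving 6% + 36% = 42%.
By parent–child attribution (R2), Dmitri Novak is treated as also owning Lior Novak's interest in Beacon Trust, giving 50% + 30% = 80%.
By parent–child attribution (R2), Dmitri Novak is treated as also owning Lior Novak's interest in Ashford Realty LP, giving 62% + 38% = 100%.
Chain via Crosswind Manufacturing Inc. (R1): 42% × 11% = 4.62% of Redpoint Services GmbH.
Chain via Beacon Trust (R1): 80% × 24% = 19.2% of Redpoint Services GmbH.
Chain via Ashford Realty LP (R1): 100% × 41% = 41% of Redpoint Services GmbH.
Aggregating (R3): 4.62% + 19.2% + 41% = 64.82%.
64.82% does not exceed the 80% threshold, so Dmitri is not a related party to Redpoint Services GmbH.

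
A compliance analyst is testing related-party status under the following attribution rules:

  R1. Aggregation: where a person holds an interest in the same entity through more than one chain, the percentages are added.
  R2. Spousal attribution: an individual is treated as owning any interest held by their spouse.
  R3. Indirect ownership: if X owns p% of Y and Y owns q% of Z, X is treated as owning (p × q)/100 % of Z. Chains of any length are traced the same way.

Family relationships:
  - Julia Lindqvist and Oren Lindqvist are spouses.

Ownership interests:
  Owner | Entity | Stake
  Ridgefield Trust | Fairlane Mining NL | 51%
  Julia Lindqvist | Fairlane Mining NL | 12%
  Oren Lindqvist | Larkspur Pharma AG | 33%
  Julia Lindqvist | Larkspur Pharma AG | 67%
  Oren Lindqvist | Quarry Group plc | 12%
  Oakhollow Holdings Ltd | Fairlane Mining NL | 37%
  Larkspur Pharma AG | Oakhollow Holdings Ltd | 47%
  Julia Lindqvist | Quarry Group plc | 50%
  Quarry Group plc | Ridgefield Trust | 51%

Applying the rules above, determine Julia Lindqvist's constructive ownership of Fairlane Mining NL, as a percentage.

By spousal attribution (R2), Julia Lindqvist is treated as also owning Oren Lindqvist's interest in Larkspur Pharma AG, giving 67% + 33% = 100%.
By spousal attribution (R2), Julia Lindqvist is treated as also owning Oren Lindqvist's interest in Quarry Group plc, giving 50% + 12% = 62%.
Chain via Larkspur Pharma AG → Oakhollow Holdings Ltd (R3): 100% × 47% × 37% = 17.39% of Fairlane Mining NL.
Chain via Quarry Group plc → Ridgefield Trust (R3): 62% × 51% × 51% = 16.1262% of Fairlane Mining NL.
Direct interest in Fairlane Mining NL: 12%.
Aggregating (R1): 17.39% + 16.1262% + 12% = 45.5162%.

45.5162%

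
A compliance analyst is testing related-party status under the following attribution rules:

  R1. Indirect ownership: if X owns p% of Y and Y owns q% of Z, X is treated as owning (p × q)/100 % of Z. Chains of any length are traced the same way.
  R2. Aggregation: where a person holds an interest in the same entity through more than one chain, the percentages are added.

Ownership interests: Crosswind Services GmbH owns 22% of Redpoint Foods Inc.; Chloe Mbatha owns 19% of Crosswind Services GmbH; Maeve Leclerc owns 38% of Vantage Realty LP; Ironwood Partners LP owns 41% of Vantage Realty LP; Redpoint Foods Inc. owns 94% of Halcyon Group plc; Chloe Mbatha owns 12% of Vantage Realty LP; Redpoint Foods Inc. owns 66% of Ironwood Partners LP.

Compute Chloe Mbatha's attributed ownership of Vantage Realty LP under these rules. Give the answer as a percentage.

Chain via Crosswind Services GmbH → Redpoint Foods Inc. → Ironwood Partners LP (R1): 19% × 22% × 66% × 41% = 1.131108% of Vantage Realty LP.
Direct interest in Vantage Realty LP: 12%.
Aggregating (R2): 1.131108% + 12% = 13.131108%.

13.131108%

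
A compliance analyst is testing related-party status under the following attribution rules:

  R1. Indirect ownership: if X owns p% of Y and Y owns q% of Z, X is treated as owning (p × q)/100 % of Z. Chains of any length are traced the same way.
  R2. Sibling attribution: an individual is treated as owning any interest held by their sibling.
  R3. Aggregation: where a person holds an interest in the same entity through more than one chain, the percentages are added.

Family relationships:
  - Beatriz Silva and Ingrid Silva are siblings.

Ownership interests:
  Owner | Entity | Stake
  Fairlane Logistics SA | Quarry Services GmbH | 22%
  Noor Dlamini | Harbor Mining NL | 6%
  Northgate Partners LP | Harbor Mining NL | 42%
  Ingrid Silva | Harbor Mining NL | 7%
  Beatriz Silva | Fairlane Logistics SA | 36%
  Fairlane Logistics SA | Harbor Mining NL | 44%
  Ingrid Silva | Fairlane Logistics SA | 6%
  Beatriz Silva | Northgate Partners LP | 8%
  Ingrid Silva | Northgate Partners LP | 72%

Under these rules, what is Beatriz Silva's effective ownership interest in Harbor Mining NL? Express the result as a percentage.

By sibling attribution (R2), Beatriz Silva is treated as also owning Ingrid Silva's interest in Fairlane Logistics SA, giving 36% + 6% = 42%.
By sibling attribution (R2), Beatriz Silva is treated as also owning Ingrid Silva's interest in Northgate Partners LP, giving 8% + 72% = 80%.
By sibling attribution (R2), Beatriz Silva is treated as owning Ingrid Silva's 7% interest in Harbor Mining NL.
Chain via Fairlane Logistics SA (R1): 42% × 44% = 18.48% of Harbor Mining NL.
Chain via Northgate Partners LP (R1): 80% × 42% = 33.6% of Harbor Mining NL.
Direct interest in Harbor Mining NL: 7%.
Aggregating (R3): 18.48% + 33.6% + 7% = 59.08%.

59.08%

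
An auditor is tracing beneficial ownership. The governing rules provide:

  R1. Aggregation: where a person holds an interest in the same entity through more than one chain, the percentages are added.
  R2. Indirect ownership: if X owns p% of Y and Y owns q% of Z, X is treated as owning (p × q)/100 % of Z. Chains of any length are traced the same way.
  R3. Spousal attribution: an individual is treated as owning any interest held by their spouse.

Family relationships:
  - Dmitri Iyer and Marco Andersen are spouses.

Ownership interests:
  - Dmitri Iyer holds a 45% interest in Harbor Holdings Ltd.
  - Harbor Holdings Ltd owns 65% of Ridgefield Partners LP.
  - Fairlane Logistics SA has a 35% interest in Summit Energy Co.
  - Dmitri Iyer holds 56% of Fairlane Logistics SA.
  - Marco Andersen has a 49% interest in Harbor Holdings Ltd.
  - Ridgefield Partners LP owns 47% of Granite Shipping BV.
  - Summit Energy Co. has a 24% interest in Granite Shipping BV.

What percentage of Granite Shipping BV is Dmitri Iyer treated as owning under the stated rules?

33.421%

By spousal attribution (R3), Dmitri Iyer is treated as also owning Marco Andersen's interest in Harbor Holdings Ltd, giving 45% + 49% = 94%.
Chain via Fairlane Logistics SA → Summit Energy Co. (R2): 56% × 35% × 24% = 4.704% of Granite Shipping BV.
Chain via Harbor Holdings Ltd → Ridgefield Partners LP (R2): 94% × 65% × 47% = 28.717% of Granite Shipping BV.
Aggregating (R1): 4.704% + 28.717% = 33.421%.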